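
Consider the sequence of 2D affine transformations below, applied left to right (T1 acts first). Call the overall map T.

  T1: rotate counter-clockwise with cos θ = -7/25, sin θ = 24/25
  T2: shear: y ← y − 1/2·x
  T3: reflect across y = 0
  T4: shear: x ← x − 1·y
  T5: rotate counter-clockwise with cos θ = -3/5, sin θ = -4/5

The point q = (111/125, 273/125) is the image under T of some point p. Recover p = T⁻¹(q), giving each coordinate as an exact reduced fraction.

T1 = [-7/25 -24/25 0; 24/25 -7/25 0; 0 0 1]
T2·T1 = [-7/25 -24/25 0; 11/10 1/5 0; 0 0 1]
T3·…·T1 = [-7/25 -24/25 0; -11/10 -1/5 0; 0 0 1]
T4·…·T1 = [41/50 -19/25 0; -11/10 -1/5 0; 0 0 1]
T5·…·T1 = [-343/250 37/125 0; 1/250 91/125 0; 0 0 1]
det M = -1; M⁻¹ = [-91/125 37/125 0; 1/250 343/250 0; 0 0 1]
M⁻¹ · (111/125, 273/125)ᵀ = (0, 3)ᵀ

p = (0, 3)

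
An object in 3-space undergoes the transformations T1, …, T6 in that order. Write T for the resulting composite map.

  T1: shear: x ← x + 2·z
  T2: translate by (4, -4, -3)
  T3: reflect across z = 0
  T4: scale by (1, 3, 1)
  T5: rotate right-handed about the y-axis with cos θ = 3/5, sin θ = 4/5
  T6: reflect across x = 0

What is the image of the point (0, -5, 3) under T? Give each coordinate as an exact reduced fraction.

T1 shear: x ← x + 2·z: (0, -5, 3) → (6, -5, 3)
T2 translate by (4, -4, -3): (6, -5, 3) → (10, -9, 0)
T3 reflect across z = 0: (10, -9, 0) → (10, -9, 0)
T4 scale by (1, 3, 1): (10, -9, 0) → (10, -27, 0)
T5 rotate right-handed about the y-axis with cos θ = 3/5, sin θ = 4/5: (10, -27, 0) → (6, -27, -8)
T6 reflect across x = 0: (6, -27, -8) → (-6, -27, -8)

T(p) = (-6, -27, -8)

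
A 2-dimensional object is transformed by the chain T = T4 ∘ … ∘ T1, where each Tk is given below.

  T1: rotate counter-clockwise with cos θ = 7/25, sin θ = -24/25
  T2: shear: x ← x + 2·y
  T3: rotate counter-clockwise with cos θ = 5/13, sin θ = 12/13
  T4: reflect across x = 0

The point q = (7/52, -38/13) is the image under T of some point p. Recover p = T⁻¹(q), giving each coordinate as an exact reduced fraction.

T1 = [7/25 24/25 0; -24/25 7/25 0; 0 0 1]
T2·T1 = [-41/25 38/25 0; -24/25 7/25 0; 0 0 1]
T3·…·T1 = [83/325 106/325 0; -612/325 491/325 0; 0 0 1]
T4·…·T1 = [-83/325 -106/325 0; -612/325 491/325 0; 0 0 1]
det M = -1; M⁻¹ = [-491/325 -106/325 0; -612/325 83/325 0; 0 0 1]
M⁻¹ · (7/52, -38/13)ᵀ = (3/4, -1)ᵀ

p = (3/4, -1)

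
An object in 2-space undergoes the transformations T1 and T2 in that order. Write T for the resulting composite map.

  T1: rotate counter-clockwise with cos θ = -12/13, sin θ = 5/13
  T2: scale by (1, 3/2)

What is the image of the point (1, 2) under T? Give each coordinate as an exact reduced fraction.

T1 rotate counter-clockwise with cos θ = -12/13, sin θ = 5/13: (1, 2) → (-22/13, -19/13)
T2 scale by (1, 3/2): (-22/13, -19/13) → (-22/13, -57/26)

T(p) = (-22/13, -57/26)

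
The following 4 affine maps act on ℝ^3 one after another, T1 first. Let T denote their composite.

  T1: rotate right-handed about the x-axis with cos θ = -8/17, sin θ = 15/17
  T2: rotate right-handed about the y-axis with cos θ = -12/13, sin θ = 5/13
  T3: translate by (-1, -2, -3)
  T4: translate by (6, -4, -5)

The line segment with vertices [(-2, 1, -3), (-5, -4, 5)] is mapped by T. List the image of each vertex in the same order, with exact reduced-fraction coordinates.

T1 rotate right-handed about the x-axis with cos θ = -8/17, sin θ = 15/17: (-2, 1, -3) → (-2, 37/17, 39/17); (-5, -4, 5) → (-5, -43/17, -100/17)
T2 rotate right-handed about the y-axis with cos θ = -12/13, sin θ = 5/13: (-2, 37/17, 39/17) → (603/221, 37/17, -298/221); (-5, -43/17, -100/17) → (40/17, -43/17, 125/17)
T3 translate by (-1, -2, -3): (603/221, 37/17, -298/221) → (382/221, 3/17, -961/221); (40/17, -43/17, 125/17) → (23/17, -77/17, 74/17)
T4 translate by (6, -4, -5): (382/221, 3/17, -961/221) → (1708/221, -65/17, -2066/221); (23/17, -77/17, 74/17) → (125/17, -145/17, -11/17)

image vertices: (1708/221, -65/17, -2066/221), (125/17, -145/17, -11/17)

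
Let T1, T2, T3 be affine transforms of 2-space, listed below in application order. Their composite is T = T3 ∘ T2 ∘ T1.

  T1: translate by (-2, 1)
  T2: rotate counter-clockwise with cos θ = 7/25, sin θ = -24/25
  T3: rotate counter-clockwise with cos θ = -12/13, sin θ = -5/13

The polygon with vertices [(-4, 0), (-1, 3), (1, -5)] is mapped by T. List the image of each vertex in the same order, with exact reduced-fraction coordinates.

image vertices: (971/325, -1722/325), (-16/13, -63/13), (1216/325, 563/325)

T1 translate by (-2, 1): (-4, 0) → (-6, 1); (-1, 3) → (-3, 4); (1, -5) → (-1, -4)
T2 rotate counter-clockwise with cos θ = 7/25, sin θ = -24/25: (-6, 1) → (-18/25, 151/25); (-3, 4) → (3, 4); (-1, -4) → (-103/25, -4/25)
T3 rotate counter-clockwise with cos θ = -12/13, sin θ = -5/13: (-18/25, 151/25) → (971/325, -1722/325); (3, 4) → (-16/13, -63/13); (-103/25, -4/25) → (1216/325, 563/325)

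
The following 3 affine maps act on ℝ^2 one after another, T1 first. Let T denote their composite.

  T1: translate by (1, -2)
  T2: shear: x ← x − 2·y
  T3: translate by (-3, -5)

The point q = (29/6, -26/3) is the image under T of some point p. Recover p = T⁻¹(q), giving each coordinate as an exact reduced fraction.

p = (-1/2, -5/3)

T1 = [1 0 1; 0 1 -2; 0 0 1]
T2·T1 = [1 -2 5; 0 1 -2; 0 0 1]
T3·…·T1 = [1 -2 2; 0 1 -7; 0 0 1]
det M = 1; M⁻¹ = [1 2 12; 0 1 7; 0 0 1]
M⁻¹ · (29/6, -26/3)ᵀ = (-1/2, -5/3)ᵀ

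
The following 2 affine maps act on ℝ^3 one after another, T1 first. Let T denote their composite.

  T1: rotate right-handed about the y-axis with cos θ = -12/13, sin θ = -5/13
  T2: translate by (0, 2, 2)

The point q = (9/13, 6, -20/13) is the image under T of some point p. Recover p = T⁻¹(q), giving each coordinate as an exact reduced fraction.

T1 = [-12/13 0 -5/13 0; 0 1 0 0; 5/13 0 -12/13 0; 0 0 0 1]
T2·T1 = [-12/13 0 -5/13 0; 0 1 0 2; 5/13 0 -12/13 2; 0 0 0 1]
det M = 1; M⁻¹ = [-12/13 0 5/13 -10/13; 0 1 0 -2; -5/13 0 -12/13 24/13; 0 0 0 1]
M⁻¹ · (9/13, 6, -20/13)ᵀ = (-2, 4, 3)ᵀ

p = (-2, 4, 3)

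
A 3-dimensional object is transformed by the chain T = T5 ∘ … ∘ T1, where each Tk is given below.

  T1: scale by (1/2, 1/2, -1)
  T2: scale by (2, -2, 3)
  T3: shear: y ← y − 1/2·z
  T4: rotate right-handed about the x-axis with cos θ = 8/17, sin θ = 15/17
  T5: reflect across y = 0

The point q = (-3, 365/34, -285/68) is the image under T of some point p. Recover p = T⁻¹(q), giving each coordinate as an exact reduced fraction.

p = (-3, 5, -5/2)

T1 = [1/2 0 0 0; 0 1/2 0 0; 0 0 -1 0; 0 0 0 1]
T2·T1 = [1 0 0 0; 0 -1 0 0; 0 0 -3 0; 0 0 0 1]
T3·…·T1 = [1 0 0 0; 0 -1 3/2 0; 0 0 -3 0; 0 0 0 1]
T4·…·T1 = [1 0 0 0; 0 -8/17 57/17 0; 0 -15/17 -3/34 0; 0 0 0 1]
T5·…·T1 = [1 0 0 0; 0 8/17 -57/17 0; 0 -15/17 -3/34 0; 0 0 0 1]
det M = -3; M⁻¹ = [1 0 0 0; 0 1/34 -19/17 0; 0 -5/17 -8/51 0; 0 0 0 1]
M⁻¹ · (-3, 365/34, -285/68)ᵀ = (-3, 5, -5/2)ᵀ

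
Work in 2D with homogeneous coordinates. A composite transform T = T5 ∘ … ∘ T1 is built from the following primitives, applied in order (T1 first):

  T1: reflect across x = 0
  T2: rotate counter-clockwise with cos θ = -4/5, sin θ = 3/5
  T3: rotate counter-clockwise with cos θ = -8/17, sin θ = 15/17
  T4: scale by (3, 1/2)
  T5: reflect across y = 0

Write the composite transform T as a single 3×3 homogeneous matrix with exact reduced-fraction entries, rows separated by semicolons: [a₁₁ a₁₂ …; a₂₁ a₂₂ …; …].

T1 = [-1 0 0; 0 1 0; 0 0 1]
T2·T1 = [4/5 -3/5 0; -3/5 -4/5 0; 0 0 1]
T3·…·T1 = [13/85 84/85 0; 84/85 -13/85 0; 0 0 1]
T4·…·T1 = [39/85 252/85 0; 42/85 -13/170 0; 0 0 1]
T5·…·T1 = [39/85 252/85 0; -42/85 13/170 0; 0 0 1]

T = [39/85 252/85 0; -42/85 13/170 0; 0 0 1]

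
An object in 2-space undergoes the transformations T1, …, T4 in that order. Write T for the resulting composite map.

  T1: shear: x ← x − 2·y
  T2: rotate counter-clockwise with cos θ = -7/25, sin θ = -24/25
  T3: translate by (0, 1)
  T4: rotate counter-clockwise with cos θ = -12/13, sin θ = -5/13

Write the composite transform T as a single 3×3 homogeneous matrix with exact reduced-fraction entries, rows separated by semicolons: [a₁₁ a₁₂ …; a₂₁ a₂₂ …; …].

T1 = [1 -2 0; 0 1 0; 0 0 1]
T2·T1 = [-7/25 38/25 0; -24/25 41/25 0; 0 0 1]
T3·…·T1 = [-7/25 38/25 0; -24/25 41/25 1; 0 0 1]
T4·…·T1 = [-36/325 -251/325 5/13; 323/325 -682/325 -12/13; 0 0 1]

T = [-36/325 -251/325 5/13; 323/325 -682/325 -12/13; 0 0 1]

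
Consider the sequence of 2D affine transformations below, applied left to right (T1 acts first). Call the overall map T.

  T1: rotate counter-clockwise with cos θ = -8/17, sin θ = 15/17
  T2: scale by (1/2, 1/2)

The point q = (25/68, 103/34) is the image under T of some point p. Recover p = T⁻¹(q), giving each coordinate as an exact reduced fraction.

p = (5, -7/2)

T1 = [-8/17 -15/17 0; 15/17 -8/17 0; 0 0 1]
T2·T1 = [-4/17 -15/34 0; 15/34 -4/17 0; 0 0 1]
det M = 1/4; M⁻¹ = [-16/17 30/17 0; -30/17 -16/17 0; 0 0 1]
M⁻¹ · (25/68, 103/34)ᵀ = (5, -7/2)ᵀ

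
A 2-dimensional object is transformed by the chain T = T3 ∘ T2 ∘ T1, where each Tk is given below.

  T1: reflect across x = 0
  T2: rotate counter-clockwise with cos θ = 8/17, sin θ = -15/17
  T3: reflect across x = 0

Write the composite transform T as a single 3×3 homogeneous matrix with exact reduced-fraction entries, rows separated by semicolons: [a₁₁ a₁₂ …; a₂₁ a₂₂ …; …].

T1 = [-1 0 0; 0 1 0; 0 0 1]
T2·T1 = [-8/17 15/17 0; 15/17 8/17 0; 0 0 1]
T3·…·T1 = [8/17 -15/17 0; 15/17 8/17 0; 0 0 1]

T = [8/17 -15/17 0; 15/17 8/17 0; 0 0 1]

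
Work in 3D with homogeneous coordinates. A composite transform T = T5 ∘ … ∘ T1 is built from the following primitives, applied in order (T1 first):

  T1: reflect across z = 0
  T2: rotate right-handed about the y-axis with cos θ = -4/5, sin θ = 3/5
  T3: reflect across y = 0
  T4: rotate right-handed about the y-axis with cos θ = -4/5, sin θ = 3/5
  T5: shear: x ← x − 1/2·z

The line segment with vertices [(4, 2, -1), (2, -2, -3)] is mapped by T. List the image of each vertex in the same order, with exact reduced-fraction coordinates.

image vertices: (-19/10, -2, 103/25), (-37/10, 2, 69/25)

T1 reflect across z = 0: (4, 2, -1) → (4, 2, 1); (2, -2, -3) → (2, -2, 3)
T2 rotate right-handed about the y-axis with cos θ = -4/5, sin θ = 3/5: (4, 2, 1) → (-13/5, 2, -16/5); (2, -2, 3) → (1/5, -2, -18/5)
T3 reflect across y = 0: (-13/5, 2, -16/5) → (-13/5, -2, -16/5); (1/5, -2, -18/5) → (1/5, 2, -18/5)
T4 rotate right-handed about the y-axis with cos θ = -4/5, sin θ = 3/5: (-13/5, -2, -16/5) → (4/25, -2, 103/25); (1/5, 2, -18/5) → (-58/25, 2, 69/25)
T5 shear: x ← x − 1/2·z: (4/25, -2, 103/25) → (-19/10, -2, 103/25); (-58/25, 2, 69/25) → (-37/10, 2, 69/25)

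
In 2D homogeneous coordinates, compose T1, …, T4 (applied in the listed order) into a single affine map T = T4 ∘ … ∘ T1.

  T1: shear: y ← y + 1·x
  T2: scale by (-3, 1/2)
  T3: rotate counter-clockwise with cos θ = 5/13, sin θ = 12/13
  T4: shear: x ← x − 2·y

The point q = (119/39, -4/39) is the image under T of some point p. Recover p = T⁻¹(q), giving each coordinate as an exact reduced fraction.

p = (-1/3, -5)

T1 = [1 0 0; 1 1 0; 0 0 1]
T2·T1 = [-3 0 0; 1/2 1/2 0; 0 0 1]
T3·…·T1 = [-21/13 -6/13 0; -67/26 5/26 0; 0 0 1]
T4·…·T1 = [46/13 -11/13 0; -67/26 5/26 0; 0 0 1]
det M = -3/2; M⁻¹ = [-5/39 -22/39 0; -67/39 -92/39 0; 0 0 1]
M⁻¹ · (119/39, -4/39)ᵀ = (-1/3, -5)ᵀ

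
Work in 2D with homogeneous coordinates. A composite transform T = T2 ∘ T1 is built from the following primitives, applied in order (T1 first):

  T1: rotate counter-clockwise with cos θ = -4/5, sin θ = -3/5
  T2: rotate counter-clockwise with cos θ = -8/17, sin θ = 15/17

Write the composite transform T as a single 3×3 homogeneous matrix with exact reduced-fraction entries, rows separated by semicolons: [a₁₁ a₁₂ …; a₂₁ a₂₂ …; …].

T1 = [-4/5 3/5 0; -3/5 -4/5 0; 0 0 1]
T2·T1 = [77/85 36/85 0; -36/85 77/85 0; 0 0 1]

T = [77/85 36/85 0; -36/85 77/85 0; 0 0 1]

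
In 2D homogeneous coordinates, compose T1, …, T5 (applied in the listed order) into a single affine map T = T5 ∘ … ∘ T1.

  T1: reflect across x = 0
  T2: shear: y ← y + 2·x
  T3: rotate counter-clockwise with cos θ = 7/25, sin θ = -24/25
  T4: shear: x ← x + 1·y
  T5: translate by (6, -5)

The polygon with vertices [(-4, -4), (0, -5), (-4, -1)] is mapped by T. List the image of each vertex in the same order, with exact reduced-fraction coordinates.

image vertices: (206/25, -193/25), (-1/5, -32/5), (299/25, -172/25)

T1 reflect across x = 0: (-4, -4) → (4, -4); (0, -5) → (0, -5); (-4, -1) → (4, -1)
T2 shear: y ← y + 2·x: (4, -4) → (4, 4); (0, -5) → (0, -5); (4, -1) → (4, 7)
T3 rotate counter-clockwise with cos θ = 7/25, sin θ = -24/25: (4, 4) → (124/25, -68/25); (0, -5) → (-24/5, -7/5); (4, 7) → (196/25, -47/25)
T4 shear: x ← x + 1·y: (124/25, -68/25) → (56/25, -68/25); (-24/5, -7/5) → (-31/5, -7/5); (196/25, -47/25) → (149/25, -47/25)
T5 translate by (6, -5): (56/25, -68/25) → (206/25, -193/25); (-31/5, -7/5) → (-1/5, -32/5); (149/25, -47/25) → (299/25, -172/25)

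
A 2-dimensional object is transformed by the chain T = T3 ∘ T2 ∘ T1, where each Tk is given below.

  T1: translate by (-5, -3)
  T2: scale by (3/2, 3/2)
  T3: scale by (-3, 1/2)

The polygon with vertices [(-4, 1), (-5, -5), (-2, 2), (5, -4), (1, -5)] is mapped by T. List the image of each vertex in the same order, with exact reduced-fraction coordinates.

T1 translate by (-5, -3): (-4, 1) → (-9, -2); (-5, -5) → (-10, -8); (-2, 2) → (-7, -1); (5, -4) → (0, -7); (1, -5) → (-4, -8)
T2 scale by (3/2, 3/2): (-9, -2) → (-27/2, -3); (-10, -8) → (-15, -12); (-7, -1) → (-21/2, -3/2); (0, -7) → (0, -21/2); (-4, -8) → (-6, -12)
T3 scale by (-3, 1/2): (-27/2, -3) → (81/2, -3/2); (-15, -12) → (45, -6); (-21/2, -3/2) → (63/2, -3/4); (0, -21/2) → (0, -21/4); (-6, -12) → (18, -6)

image vertices: (81/2, -3/2), (45, -6), (63/2, -3/4), (0, -21/4), (18, -6)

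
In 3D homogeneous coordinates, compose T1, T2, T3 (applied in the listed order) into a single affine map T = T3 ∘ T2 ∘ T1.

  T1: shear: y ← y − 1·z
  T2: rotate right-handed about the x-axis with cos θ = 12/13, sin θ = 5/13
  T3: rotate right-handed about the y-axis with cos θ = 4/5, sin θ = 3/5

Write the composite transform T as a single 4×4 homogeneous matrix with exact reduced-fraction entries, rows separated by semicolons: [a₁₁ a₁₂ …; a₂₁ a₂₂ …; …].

T = [4/5 3/13 21/65 0; 0 12/13 -17/13 0; -3/5 4/13 28/65 0; 0 0 0 1]

T1 = [1 0 0 0; 0 1 -1 0; 0 0 1 0; 0 0 0 1]
T2·T1 = [1 0 0 0; 0 12/13 -17/13 0; 0 5/13 7/13 0; 0 0 0 1]
T3·…·T1 = [4/5 3/13 21/65 0; 0 12/13 -17/13 0; -3/5 4/13 28/65 0; 0 0 0 1]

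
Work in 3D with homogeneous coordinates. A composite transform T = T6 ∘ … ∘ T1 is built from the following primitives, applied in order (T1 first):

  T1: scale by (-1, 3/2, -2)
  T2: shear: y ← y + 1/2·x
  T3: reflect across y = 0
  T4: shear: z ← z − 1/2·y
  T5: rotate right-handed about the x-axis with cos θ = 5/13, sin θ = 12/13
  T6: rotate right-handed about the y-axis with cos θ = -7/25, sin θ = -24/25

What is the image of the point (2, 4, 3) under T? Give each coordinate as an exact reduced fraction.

T1 scale by (-1, 3/2, -2): (2, 4, 3) → (-2, 6, -6)
T2 shear: y ← y + 1/2·x: (-2, 6, -6) → (-2, 5, -6)
T3 reflect across y = 0: (-2, 5, -6) → (-2, -5, -6)
T4 shear: z ← z − 1/2·y: (-2, -5, -6) → (-2, -5, -7/2)
T5 rotate right-handed about the x-axis with cos θ = 5/13, sin θ = 12/13: (-2, -5, -7/2) → (-2, 17/13, -155/26)
T6 rotate right-handed about the y-axis with cos θ = -7/25, sin θ = -24/25: (-2, 17/13, -155/26) → (2042/325, 17/13, -163/650)

T(p) = (2042/325, 17/13, -163/650)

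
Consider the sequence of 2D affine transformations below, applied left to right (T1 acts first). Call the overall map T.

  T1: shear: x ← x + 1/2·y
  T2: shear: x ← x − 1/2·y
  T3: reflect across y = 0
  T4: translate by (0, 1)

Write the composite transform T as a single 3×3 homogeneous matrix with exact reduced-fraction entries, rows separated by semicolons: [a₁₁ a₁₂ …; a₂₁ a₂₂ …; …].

T1 = [1 1/2 0; 0 1 0; 0 0 1]
T2·T1 = [1 0 0; 0 1 0; 0 0 1]
T3·…·T1 = [1 0 0; 0 -1 0; 0 0 1]
T4·…·T1 = [1 0 0; 0 -1 1; 0 0 1]

T = [1 0 0; 0 -1 1; 0 0 1]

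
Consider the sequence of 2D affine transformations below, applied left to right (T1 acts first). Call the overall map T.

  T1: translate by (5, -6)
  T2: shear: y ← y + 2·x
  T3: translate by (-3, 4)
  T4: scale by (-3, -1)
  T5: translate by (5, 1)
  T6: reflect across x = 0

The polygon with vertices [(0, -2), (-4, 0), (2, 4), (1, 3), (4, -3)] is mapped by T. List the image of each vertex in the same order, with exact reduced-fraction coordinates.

T1 translate by (5, -6): (0, -2) → (5, -8); (-4, 0) → (1, -6); (2, 4) → (7, -2); (1, 3) → (6, -3); (4, -3) → (9, -9)
T2 shear: y ← y + 2·x: (5, -8) → (5, 2); (1, -6) → (1, -4); (7, -2) → (7, 12); (6, -3) → (6, 9); (9, -9) → (9, 9)
T3 translate by (-3, 4): (5, 2) → (2, 6); (1, -4) → (-2, 0); (7, 12) → (4, 16); (6, 9) → (3, 13); (9, 9) → (6, 13)
T4 scale by (-3, -1): (2, 6) → (-6, -6); (-2, 0) → (6, 0); (4, 16) → (-12, -16); (3, 13) → (-9, -13); (6, 13) → (-18, -13)
T5 translate by (5, 1): (-6, -6) → (-1, -5); (6, 0) → (11, 1); (-12, -16) → (-7, -15); (-9, -13) → (-4, -12); (-18, -13) → (-13, -12)
T6 reflect across x = 0: (-1, -5) → (1, -5); (11, 1) → (-11, 1); (-7, -15) → (7, -15); (-4, -12) → (4, -12); (-13, -12) → (13, -12)

image vertices: (1, -5), (-11, 1), (7, -15), (4, -12), (13, -12)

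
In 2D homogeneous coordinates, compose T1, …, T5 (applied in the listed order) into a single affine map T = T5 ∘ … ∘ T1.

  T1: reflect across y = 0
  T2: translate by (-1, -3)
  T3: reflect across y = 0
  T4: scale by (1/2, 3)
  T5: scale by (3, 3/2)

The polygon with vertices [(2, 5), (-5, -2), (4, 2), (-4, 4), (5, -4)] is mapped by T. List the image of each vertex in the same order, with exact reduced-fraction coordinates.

image vertices: (3/2, 36), (-9, 9/2), (9/2, 45/2), (-15/2, 63/2), (6, -9/2)

T1 reflect across y = 0: (2, 5) → (2, -5); (-5, -2) → (-5, 2); (4, 2) → (4, -2); (-4, 4) → (-4, -4); (5, -4) → (5, 4)
T2 translate by (-1, -3): (2, -5) → (1, -8); (-5, 2) → (-6, -1); (4, -2) → (3, -5); (-4, -4) → (-5, -7); (5, 4) → (4, 1)
T3 reflect across y = 0: (1, -8) → (1, 8); (-6, -1) → (-6, 1); (3, -5) → (3, 5); (-5, -7) → (-5, 7); (4, 1) → (4, -1)
T4 scale by (1/2, 3): (1, 8) → (1/2, 24); (-6, 1) → (-3, 3); (3, 5) → (3/2, 15); (-5, 7) → (-5/2, 21); (4, -1) → (2, -3)
T5 scale by (3, 3/2): (1/2, 24) → (3/2, 36); (-3, 3) → (-9, 9/2); (3/2, 15) → (9/2, 45/2); (-5/2, 21) → (-15/2, 63/2); (2, -3) → (6, -9/2)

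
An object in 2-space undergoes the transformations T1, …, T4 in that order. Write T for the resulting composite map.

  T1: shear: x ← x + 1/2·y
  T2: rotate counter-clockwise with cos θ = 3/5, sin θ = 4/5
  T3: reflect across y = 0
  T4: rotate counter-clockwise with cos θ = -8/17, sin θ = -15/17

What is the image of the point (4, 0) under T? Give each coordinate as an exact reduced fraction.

T1 shear: x ← x + 1/2·y: (4, 0) → (4, 0)
T2 rotate counter-clockwise with cos θ = 3/5, sin θ = 4/5: (4, 0) → (12/5, 16/5)
T3 reflect across y = 0: (12/5, 16/5) → (12/5, -16/5)
T4 rotate counter-clockwise with cos θ = -8/17, sin θ = -15/17: (12/5, -16/5) → (-336/85, -52/85)

T(p) = (-336/85, -52/85)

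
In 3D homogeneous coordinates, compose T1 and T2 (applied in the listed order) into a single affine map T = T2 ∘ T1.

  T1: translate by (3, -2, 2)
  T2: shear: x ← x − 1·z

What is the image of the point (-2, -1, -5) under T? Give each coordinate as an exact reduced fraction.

T(p) = (4, -3, -3)

T1 translate by (3, -2, 2): (-2, -1, -5) → (1, -3, -3)
T2 shear: x ← x − 1·z: (1, -3, -3) → (4, -3, -3)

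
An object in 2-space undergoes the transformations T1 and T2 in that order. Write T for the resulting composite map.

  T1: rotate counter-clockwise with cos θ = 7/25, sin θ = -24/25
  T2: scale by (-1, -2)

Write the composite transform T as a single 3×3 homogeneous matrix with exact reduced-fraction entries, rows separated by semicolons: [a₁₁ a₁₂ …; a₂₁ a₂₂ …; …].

T1 = [7/25 24/25 0; -24/25 7/25 0; 0 0 1]
T2·T1 = [-7/25 -24/25 0; 48/25 -14/25 0; 0 0 1]

T = [-7/25 -24/25 0; 48/25 -14/25 0; 0 0 1]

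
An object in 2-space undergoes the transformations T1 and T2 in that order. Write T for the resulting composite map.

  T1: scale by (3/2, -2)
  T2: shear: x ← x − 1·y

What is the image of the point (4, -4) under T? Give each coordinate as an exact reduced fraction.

T(p) = (-2, 8)

T1 scale by (3/2, -2): (4, -4) → (6, 8)
T2 shear: x ← x − 1·y: (6, 8) → (-2, 8)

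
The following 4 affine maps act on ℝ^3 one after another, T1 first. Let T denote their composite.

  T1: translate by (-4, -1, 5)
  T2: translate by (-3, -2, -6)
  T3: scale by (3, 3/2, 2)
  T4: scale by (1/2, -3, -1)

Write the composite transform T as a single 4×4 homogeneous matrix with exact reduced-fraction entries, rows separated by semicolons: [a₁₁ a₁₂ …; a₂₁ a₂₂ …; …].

T = [3/2 0 0 -21/2; 0 -9/2 0 27/2; 0 0 -2 2; 0 0 0 1]

T1 = [1 0 0 -4; 0 1 0 -1; 0 0 1 5; 0 0 0 1]
T2·T1 = [1 0 0 -7; 0 1 0 -3; 0 0 1 -1; 0 0 0 1]
T3·…·T1 = [3 0 0 -21; 0 3/2 0 -9/2; 0 0 2 -2; 0 0 0 1]
T4·…·T1 = [3/2 0 0 -21/2; 0 -9/2 0 27/2; 0 0 -2 2; 0 0 0 1]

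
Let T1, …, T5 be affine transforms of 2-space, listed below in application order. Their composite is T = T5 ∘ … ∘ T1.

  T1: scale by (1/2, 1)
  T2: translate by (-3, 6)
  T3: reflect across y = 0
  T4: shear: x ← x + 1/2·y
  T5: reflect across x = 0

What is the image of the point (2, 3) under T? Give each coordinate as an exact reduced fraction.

T1 scale by (1/2, 1): (2, 3) → (1, 3)
T2 translate by (-3, 6): (1, 3) → (-2, 9)
T3 reflect across y = 0: (-2, 9) → (-2, -9)
T4 shear: x ← x + 1/2·y: (-2, -9) → (-13/2, -9)
T5 reflect across x = 0: (-13/2, -9) → (13/2, -9)

T(p) = (13/2, -9)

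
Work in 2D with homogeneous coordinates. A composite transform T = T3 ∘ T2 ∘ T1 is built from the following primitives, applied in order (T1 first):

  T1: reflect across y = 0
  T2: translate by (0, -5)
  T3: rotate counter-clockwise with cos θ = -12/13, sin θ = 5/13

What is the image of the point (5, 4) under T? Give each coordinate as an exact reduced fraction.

T1 reflect across y = 0: (5, 4) → (5, -4)
T2 translate by (0, -5): (5, -4) → (5, -9)
T3 rotate counter-clockwise with cos θ = -12/13, sin θ = 5/13: (5, -9) → (-15/13, 133/13)

T(p) = (-15/13, 133/13)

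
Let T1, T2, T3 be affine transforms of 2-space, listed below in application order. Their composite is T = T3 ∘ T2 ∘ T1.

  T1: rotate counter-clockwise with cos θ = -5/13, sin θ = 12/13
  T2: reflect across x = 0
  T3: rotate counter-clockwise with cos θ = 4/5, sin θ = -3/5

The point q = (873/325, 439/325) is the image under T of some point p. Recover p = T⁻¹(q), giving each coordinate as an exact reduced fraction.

p = (3, 1/5)

T1 = [-5/13 -12/13 0; 12/13 -5/13 0; 0 0 1]
T2·T1 = [5/13 12/13 0; 12/13 -5/13 0; 0 0 1]
T3·…·T1 = [56/65 33/65 0; 33/65 -56/65 0; 0 0 1]
det M = -1; M⁻¹ = [56/65 33/65 0; 33/65 -56/65 0; 0 0 1]
M⁻¹ · (873/325, 439/325)ᵀ = (3, 1/5)ᵀ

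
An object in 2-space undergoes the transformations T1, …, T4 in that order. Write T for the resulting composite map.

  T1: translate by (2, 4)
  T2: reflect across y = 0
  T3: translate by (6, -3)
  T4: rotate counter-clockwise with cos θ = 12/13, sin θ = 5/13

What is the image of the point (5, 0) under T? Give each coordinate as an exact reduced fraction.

T(p) = (191/13, -19/13)

T1 translate by (2, 4): (5, 0) → (7, 4)
T2 reflect across y = 0: (7, 4) → (7, -4)
T3 translate by (6, -3): (7, -4) → (13, -7)
T4 rotate counter-clockwise with cos θ = 12/13, sin θ = 5/13: (13, -7) → (191/13, -19/13)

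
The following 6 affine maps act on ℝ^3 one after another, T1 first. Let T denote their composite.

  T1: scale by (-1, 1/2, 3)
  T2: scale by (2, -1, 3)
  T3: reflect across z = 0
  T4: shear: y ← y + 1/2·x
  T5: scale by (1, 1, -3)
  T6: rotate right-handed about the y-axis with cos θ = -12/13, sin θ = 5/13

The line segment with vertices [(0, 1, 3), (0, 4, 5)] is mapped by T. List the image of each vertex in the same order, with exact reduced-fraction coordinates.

image vertices: (405/13, -1/2, -972/13), (675/13, -2, -1620/13)

T1 scale by (-1, 1/2, 3): (0, 1, 3) → (0, 1/2, 9); (0, 4, 5) → (0, 2, 15)
T2 scale by (2, -1, 3): (0, 1/2, 9) → (0, -1/2, 27); (0, 2, 15) → (0, -2, 45)
T3 reflect across z = 0: (0, -1/2, 27) → (0, -1/2, -27); (0, -2, 45) → (0, -2, -45)
T4 shear: y ← y + 1/2·x: (0, -1/2, -27) → (0, -1/2, -27); (0, -2, -45) → (0, -2, -45)
T5 scale by (1, 1, -3): (0, -1/2, -27) → (0, -1/2, 81); (0, -2, -45) → (0, -2, 135)
T6 rotate right-handed about the y-axis with cos θ = -12/13, sin θ = 5/13: (0, -1/2, 81) → (405/13, -1/2, -972/13); (0, -2, 135) → (675/13, -2, -1620/13)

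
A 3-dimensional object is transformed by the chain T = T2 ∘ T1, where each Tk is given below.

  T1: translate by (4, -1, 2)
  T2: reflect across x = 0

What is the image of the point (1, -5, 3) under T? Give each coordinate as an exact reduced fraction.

T1 translate by (4, -1, 2): (1, -5, 3) → (5, -6, 5)
T2 reflect across x = 0: (5, -6, 5) → (-5, -6, 5)

T(p) = (-5, -6, 5)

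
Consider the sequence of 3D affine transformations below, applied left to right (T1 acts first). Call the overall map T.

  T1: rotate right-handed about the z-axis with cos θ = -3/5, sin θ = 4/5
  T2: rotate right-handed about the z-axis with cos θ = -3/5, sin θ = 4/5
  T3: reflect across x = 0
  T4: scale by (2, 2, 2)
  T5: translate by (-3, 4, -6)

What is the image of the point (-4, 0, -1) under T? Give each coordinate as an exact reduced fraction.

T(p) = (-131/25, 292/25, -8)

T1 rotate right-handed about the z-axis with cos θ = -3/5, sin θ = 4/5: (-4, 0, -1) → (12/5, -16/5, -1)
T2 rotate right-handed about the z-axis with cos θ = -3/5, sin θ = 4/5: (12/5, -16/5, -1) → (28/25, 96/25, -1)
T3 reflect across x = 0: (28/25, 96/25, -1) → (-28/25, 96/25, -1)
T4 scale by (2, 2, 2): (-28/25, 96/25, -1) → (-56/25, 192/25, -2)
T5 translate by (-3, 4, -6): (-56/25, 192/25, -2) → (-131/25, 292/25, -8)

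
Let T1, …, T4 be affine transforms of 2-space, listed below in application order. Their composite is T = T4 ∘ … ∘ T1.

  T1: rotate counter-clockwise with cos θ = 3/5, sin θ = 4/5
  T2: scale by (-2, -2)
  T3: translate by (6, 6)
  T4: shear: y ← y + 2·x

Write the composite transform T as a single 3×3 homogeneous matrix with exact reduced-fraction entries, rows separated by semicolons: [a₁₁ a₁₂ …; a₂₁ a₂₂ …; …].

T1 = [3/5 -4/5 0; 4/5 3/5 0; 0 0 1]
T2·T1 = [-6/5 8/5 0; -8/5 -6/5 0; 0 0 1]
T3·…·T1 = [-6/5 8/5 6; -8/5 -6/5 6; 0 0 1]
T4·…·T1 = [-6/5 8/5 6; -4 2 18; 0 0 1]

T = [-6/5 8/5 6; -4 2 18; 0 0 1]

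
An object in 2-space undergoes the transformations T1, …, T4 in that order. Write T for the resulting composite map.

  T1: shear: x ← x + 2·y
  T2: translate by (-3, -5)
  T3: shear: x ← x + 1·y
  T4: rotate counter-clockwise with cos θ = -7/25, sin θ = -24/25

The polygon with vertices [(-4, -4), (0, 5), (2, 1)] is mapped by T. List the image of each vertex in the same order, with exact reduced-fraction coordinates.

T1 shear: x ← x + 2·y: (-4, -4) → (-12, -4); (0, 5) → (10, 5); (2, 1) → (4, 1)
T2 translate by (-3, -5): (-12, -4) → (-15, -9); (10, 5) → (7, 0); (4, 1) → (1, -4)
T3 shear: x ← x + 1·y: (-15, -9) → (-24, -9); (7, 0) → (7, 0); (1, -4) → (-3, -4)
T4 rotate counter-clockwise with cos θ = -7/25, sin θ = -24/25: (-24, -9) → (-48/25, 639/25); (7, 0) → (-49/25, -168/25); (-3, -4) → (-3, 4)

image vertices: (-48/25, 639/25), (-49/25, -168/25), (-3, 4)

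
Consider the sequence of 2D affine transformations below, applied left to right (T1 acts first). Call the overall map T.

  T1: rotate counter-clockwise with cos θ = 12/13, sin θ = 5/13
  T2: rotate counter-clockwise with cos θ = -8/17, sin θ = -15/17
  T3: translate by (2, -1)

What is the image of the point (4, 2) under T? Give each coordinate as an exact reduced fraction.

T(p) = (798/221, -1143/221)

T1 rotate counter-clockwise with cos θ = 12/13, sin θ = 5/13: (4, 2) → (38/13, 44/13)
T2 rotate counter-clockwise with cos θ = -8/17, sin θ = -15/17: (38/13, 44/13) → (356/221, -922/221)
T3 translate by (2, -1): (356/221, -922/221) → (798/221, -1143/221)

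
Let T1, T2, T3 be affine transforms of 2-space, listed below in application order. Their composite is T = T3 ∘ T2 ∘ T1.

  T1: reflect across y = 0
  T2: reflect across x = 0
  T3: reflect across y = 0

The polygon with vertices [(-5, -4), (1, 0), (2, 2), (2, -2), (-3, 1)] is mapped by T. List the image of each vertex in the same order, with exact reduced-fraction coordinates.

image vertices: (5, -4), (-1, 0), (-2, 2), (-2, -2), (3, 1)

T1 reflect across y = 0: (-5, -4) → (-5, 4); (1, 0) → (1, 0); (2, 2) → (2, -2); (2, -2) → (2, 2); (-3, 1) → (-3, -1)
T2 reflect across x = 0: (-5, 4) → (5, 4); (1, 0) → (-1, 0); (2, -2) → (-2, -2); (2, 2) → (-2, 2); (-3, -1) → (3, -1)
T3 reflect across y = 0: (5, 4) → (5, -4); (-1, 0) → (-1, 0); (-2, -2) → (-2, 2); (-2, 2) → (-2, -2); (3, -1) → (3, 1)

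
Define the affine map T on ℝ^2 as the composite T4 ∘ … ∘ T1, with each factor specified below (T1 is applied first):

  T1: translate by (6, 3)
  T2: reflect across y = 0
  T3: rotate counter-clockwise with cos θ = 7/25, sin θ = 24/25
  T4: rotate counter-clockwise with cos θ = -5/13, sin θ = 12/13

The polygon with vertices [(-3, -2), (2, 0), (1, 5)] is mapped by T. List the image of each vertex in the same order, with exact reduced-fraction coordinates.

image vertices: (-201/65, 43/65), (-2692/325, 681/325), (-2549/325, 2332/325)

T1 translate by (6, 3): (-3, -2) → (3, 1); (2, 0) → (8, 3); (1, 5) → (7, 8)
T2 reflect across y = 0: (3, 1) → (3, -1); (8, 3) → (8, -3); (7, 8) → (7, -8)
T3 rotate counter-clockwise with cos θ = 7/25, sin θ = 24/25: (3, -1) → (9/5, 13/5); (8, -3) → (128/25, 171/25); (7, -8) → (241/25, 112/25)
T4 rotate counter-clockwise with cos θ = -5/13, sin θ = 12/13: (9/5, 13/5) → (-201/65, 43/65); (128/25, 171/25) → (-2692/325, 681/325); (241/25, 112/25) → (-2549/325, 2332/325)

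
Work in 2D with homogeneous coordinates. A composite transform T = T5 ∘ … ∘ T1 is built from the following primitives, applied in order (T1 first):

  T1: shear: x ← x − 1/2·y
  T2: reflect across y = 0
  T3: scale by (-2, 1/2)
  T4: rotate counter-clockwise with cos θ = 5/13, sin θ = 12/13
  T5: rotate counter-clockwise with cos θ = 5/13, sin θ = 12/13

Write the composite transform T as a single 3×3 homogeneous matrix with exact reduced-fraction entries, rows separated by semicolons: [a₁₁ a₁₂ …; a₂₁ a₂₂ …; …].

T1 = [1 -1/2 0; 0 1 0; 0 0 1]
T2·T1 = [1 -1/2 0; 0 -1 0; 0 0 1]
T3·…·T1 = [-2 1 0; 0 -1/2 0; 0 0 1]
T4·…·T1 = [-10/13 11/13 0; -24/13 19/26 0; 0 0 1]
T5·…·T1 = [238/169 -59/169 0; -240/169 359/338 0; 0 0 1]

T = [238/169 -59/169 0; -240/169 359/338 0; 0 0 1]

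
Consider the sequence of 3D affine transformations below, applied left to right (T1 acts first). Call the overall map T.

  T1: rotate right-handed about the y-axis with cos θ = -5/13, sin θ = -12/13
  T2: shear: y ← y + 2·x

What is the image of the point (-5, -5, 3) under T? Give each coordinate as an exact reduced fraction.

T1 rotate right-handed about the y-axis with cos θ = -5/13, sin θ = -12/13: (-5, -5, 3) → (-11/13, -5, -75/13)
T2 shear: y ← y + 2·x: (-11/13, -5, -75/13) → (-11/13, -87/13, -75/13)

T(p) = (-11/13, -87/13, -75/13)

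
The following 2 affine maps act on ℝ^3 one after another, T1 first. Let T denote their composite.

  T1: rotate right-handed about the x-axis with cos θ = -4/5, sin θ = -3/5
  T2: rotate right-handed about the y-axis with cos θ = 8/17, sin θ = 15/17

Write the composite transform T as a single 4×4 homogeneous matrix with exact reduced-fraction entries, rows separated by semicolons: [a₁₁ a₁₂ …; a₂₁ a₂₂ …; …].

T = [8/17 -9/17 -12/17 0; 0 -4/5 3/5 0; -15/17 -24/85 -32/85 0; 0 0 0 1]

T1 = [1 0 0 0; 0 -4/5 3/5 0; 0 -3/5 -4/5 0; 0 0 0 1]
T2·T1 = [8/17 -9/17 -12/17 0; 0 -4/5 3/5 0; -15/17 -24/85 -32/85 0; 0 0 0 1]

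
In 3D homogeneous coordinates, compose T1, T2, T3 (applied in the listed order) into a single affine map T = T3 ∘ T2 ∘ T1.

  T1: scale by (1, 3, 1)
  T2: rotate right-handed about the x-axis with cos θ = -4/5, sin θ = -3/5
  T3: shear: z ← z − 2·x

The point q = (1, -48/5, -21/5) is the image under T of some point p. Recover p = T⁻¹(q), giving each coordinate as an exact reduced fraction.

p = (1, 3, -4)

T1 = [1 0 0 0; 0 3 0 0; 0 0 1 0; 0 0 0 1]
T2·T1 = [1 0 0 0; 0 -12/5 3/5 0; 0 -9/5 -4/5 0; 0 0 0 1]
T3·…·T1 = [1 0 0 0; 0 -12/5 3/5 0; -2 -9/5 -4/5 0; 0 0 0 1]
det M = 3; M⁻¹ = [1 0 0 0; -2/5 -4/15 -1/5 0; -8/5 3/5 -4/5 0; 0 0 0 1]
M⁻¹ · (1, -48/5, -21/5)ᵀ = (1, 3, -4)ᵀ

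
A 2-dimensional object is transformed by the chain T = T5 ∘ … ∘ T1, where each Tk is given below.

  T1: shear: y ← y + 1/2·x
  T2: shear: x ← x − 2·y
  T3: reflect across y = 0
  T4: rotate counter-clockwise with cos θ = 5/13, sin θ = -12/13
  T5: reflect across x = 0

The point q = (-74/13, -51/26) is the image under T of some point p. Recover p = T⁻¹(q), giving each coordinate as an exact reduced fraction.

p = (-5, -2)

T1 = [1 0 0; 1/2 1 0; 0 0 1]
T2·T1 = [0 -2 0; 1/2 1 0; 0 0 1]
T3·…·T1 = [0 -2 0; -1/2 -1 0; 0 0 1]
T4·…·T1 = [-6/13 -22/13 0; -5/26 19/13 0; 0 0 1]
T5·…·T1 = [6/13 22/13 0; -5/26 19/13 0; 0 0 1]
det M = 1; M⁻¹ = [19/13 -22/13 0; 5/26 6/13 0; 0 0 1]
M⁻¹ · (-74/13, -51/26)ᵀ = (-5, -2)ᵀ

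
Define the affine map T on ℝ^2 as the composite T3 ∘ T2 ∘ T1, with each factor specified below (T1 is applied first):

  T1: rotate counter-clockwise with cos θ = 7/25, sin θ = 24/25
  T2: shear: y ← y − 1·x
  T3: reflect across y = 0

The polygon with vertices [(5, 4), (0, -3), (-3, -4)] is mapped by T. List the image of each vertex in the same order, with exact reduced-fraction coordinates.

T1 rotate counter-clockwise with cos θ = 7/25, sin θ = 24/25: (5, 4) → (-61/25, 148/25); (0, -3) → (72/25, -21/25); (-3, -4) → (3, -4)
T2 shear: y ← y − 1·x: (-61/25, 148/25) → (-61/25, 209/25); (72/25, -21/25) → (72/25, -93/25); (3, -4) → (3, -7)
T3 reflect across y = 0: (-61/25, 209/25) → (-61/25, -209/25); (72/25, -93/25) → (72/25, 93/25); (3, -7) → (3, 7)

image vertices: (-61/25, -209/25), (72/25, 93/25), (3, 7)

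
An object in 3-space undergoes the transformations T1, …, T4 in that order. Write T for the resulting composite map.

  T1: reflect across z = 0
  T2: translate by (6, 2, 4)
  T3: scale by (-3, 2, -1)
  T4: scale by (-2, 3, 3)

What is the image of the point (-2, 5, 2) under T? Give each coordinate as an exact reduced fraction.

T(p) = (24, 42, -6)

T1 reflect across z = 0: (-2, 5, 2) → (-2, 5, -2)
T2 translate by (6, 2, 4): (-2, 5, -2) → (4, 7, 2)
T3 scale by (-3, 2, -1): (4, 7, 2) → (-12, 14, -2)
T4 scale by (-2, 3, 3): (-12, 14, -2) → (24, 42, -6)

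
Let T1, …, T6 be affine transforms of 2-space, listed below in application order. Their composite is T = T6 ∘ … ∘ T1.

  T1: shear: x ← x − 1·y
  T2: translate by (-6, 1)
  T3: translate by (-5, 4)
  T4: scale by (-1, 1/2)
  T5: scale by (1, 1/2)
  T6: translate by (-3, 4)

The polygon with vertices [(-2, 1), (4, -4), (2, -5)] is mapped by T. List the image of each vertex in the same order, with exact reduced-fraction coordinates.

T1 shear: x ← x − 1·y: (-2, 1) → (-3, 1); (4, -4) → (8, -4); (2, -5) → (7, -5)
T2 translate by (-6, 1): (-3, 1) → (-9, 2); (8, -4) → (2, -3); (7, -5) → (1, -4)
T3 translate by (-5, 4): (-9, 2) → (-14, 6); (2, -3) → (-3, 1); (1, -4) → (-4, 0)
T4 scale by (-1, 1/2): (-14, 6) → (14, 3); (-3, 1) → (3, 1/2); (-4, 0) → (4, 0)
T5 scale by (1, 1/2): (14, 3) → (14, 3/2); (3, 1/2) → (3, 1/4); (4, 0) → (4, 0)
T6 translate by (-3, 4): (14, 3/2) → (11, 11/2); (3, 1/4) → (0, 17/4); (4, 0) → (1, 4)

image vertices: (11, 11/2), (0, 17/4), (1, 4)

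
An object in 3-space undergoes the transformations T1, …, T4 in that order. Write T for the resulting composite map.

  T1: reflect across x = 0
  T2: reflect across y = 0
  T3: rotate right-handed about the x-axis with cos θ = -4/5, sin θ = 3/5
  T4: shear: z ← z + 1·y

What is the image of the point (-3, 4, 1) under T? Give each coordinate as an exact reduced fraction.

T1 reflect across x = 0: (-3, 4, 1) → (3, 4, 1)
T2 reflect across y = 0: (3, 4, 1) → (3, -4, 1)
T3 rotate right-handed about the x-axis with cos θ = -4/5, sin θ = 3/5: (3, -4, 1) → (3, 13/5, -16/5)
T4 shear: z ← z + 1·y: (3, 13/5, -16/5) → (3, 13/5, -3/5)

T(p) = (3, 13/5, -3/5)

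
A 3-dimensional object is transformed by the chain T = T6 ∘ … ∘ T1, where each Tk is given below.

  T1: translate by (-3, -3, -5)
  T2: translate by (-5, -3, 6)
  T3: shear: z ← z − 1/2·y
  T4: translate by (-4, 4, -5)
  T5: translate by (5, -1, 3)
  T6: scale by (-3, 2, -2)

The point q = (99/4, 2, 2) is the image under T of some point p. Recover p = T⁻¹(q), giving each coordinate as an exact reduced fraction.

T1 = [1 0 0 -3; 0 1 0 -3; 0 0 1 -5; 0 0 0 1]
T2·T1 = [1 0 0 -8; 0 1 0 -6; 0 0 1 1; 0 0 0 1]
T3·…·T1 = [1 0 0 -8; 0 1 0 -6; 0 -1/2 1 4; 0 0 0 1]
T4·…·T1 = [1 0 0 -12; 0 1 0 -2; 0 -1/2 1 -1; 0 0 0 1]
T5·…·T1 = [1 0 0 -7; 0 1 0 -3; 0 -1/2 1 2; 0 0 0 1]
T6·…·T1 = [-3 0 0 21; 0 2 0 -6; 0 1 -2 -4; 0 0 0 1]
det M = 12; M⁻¹ = [-1/3 0 0 7; 0 1/2 0 3; 0 1/4 -1/2 -1/2; 0 0 0 1]
M⁻¹ · (99/4, 2, 2)ᵀ = (-5/4, 4, -1)ᵀ

p = (-5/4, 4, -1)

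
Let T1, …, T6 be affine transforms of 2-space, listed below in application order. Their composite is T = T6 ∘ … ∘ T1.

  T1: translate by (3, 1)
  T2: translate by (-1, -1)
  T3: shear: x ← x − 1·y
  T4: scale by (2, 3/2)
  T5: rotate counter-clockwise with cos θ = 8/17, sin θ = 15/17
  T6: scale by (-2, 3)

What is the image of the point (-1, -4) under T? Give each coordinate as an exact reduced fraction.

T(p) = (-20, 18)

T1 translate by (3, 1): (-1, -4) → (2, -3)
T2 translate by (-1, -1): (2, -3) → (1, -4)
T3 shear: x ← x − 1·y: (1, -4) → (5, -4)
T4 scale by (2, 3/2): (5, -4) → (10, -6)
T5 rotate counter-clockwise with cos θ = 8/17, sin θ = 15/17: (10, -6) → (10, 6)
T6 scale by (-2, 3): (10, 6) → (-20, 18)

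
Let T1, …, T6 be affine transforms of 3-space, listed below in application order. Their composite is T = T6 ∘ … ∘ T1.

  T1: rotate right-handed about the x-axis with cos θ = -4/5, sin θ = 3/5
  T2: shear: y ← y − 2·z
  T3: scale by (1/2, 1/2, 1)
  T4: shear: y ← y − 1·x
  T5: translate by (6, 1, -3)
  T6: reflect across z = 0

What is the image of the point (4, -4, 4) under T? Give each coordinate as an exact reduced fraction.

T1 rotate right-handed about the x-axis with cos θ = -4/5, sin θ = 3/5: (4, -4, 4) → (4, 4/5, -28/5)
T2 shear: y ← y − 2·z: (4, 4/5, -28/5) → (4, 12, -28/5)
T3 scale by (1/2, 1/2, 1): (4, 12, -28/5) → (2, 6, -28/5)
T4 shear: y ← y − 1·x: (2, 6, -28/5) → (2, 4, -28/5)
T5 translate by (6, 1, -3): (2, 4, -28/5) → (8, 5, -43/5)
T6 reflect across z = 0: (8, 5, -43/5) → (8, 5, 43/5)

T(p) = (8, 5, 43/5)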